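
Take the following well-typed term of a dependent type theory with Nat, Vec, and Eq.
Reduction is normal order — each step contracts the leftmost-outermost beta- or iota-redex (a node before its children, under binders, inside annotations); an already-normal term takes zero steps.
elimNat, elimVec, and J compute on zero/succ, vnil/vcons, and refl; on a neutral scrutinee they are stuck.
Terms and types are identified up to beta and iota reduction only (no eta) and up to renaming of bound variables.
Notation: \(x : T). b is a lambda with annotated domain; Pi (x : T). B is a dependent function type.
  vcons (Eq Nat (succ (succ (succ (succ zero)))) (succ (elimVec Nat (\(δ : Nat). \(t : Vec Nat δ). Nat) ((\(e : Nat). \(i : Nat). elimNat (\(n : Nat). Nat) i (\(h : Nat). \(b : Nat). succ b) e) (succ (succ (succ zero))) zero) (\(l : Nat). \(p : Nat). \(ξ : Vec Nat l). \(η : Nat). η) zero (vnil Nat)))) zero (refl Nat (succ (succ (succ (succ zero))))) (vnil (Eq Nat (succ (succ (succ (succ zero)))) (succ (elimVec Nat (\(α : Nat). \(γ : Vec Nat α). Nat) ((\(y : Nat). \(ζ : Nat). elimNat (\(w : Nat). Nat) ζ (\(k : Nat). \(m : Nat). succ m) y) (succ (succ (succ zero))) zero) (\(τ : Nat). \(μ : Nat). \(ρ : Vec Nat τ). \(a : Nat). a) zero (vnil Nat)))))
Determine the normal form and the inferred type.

normal form:
  vcons (Eq Nat (succ (succ (succ (succ zero)))) (succ (succ (succ (succ zero))))) zero (refl Nat (succ (succ (succ (succ zero))))) (vnil (Eq Nat (succ (succ (succ (succ zero)))) (succ (succ (succ (succ zero))))))
the term's type:
  Vec (Eq Nat (succ (succ (succ (succ zero)))) (succ (succ (succ (succ zero))))) (succ zero)
observation: the term reaches its normal form after 26 normal-order steps.


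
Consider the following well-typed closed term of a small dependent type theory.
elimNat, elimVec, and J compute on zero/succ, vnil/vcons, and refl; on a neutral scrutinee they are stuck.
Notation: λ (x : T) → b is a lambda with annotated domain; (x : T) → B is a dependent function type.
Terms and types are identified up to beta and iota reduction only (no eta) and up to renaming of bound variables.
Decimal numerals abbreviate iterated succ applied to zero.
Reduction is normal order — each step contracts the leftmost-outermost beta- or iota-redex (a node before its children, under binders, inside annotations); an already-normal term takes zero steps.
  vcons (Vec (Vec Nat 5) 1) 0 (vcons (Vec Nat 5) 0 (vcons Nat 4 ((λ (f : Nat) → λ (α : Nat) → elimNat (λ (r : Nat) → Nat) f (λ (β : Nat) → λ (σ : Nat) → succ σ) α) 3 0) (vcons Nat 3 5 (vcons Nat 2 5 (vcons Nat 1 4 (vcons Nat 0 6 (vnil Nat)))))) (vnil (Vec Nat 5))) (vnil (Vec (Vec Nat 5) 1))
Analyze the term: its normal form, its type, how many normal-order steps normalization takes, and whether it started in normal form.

reduced normal form:
  vcons (Vec (Vec Nat 5) 1) 0 (vcons (Vec Nat 5) 0 (vcons Nat 4 3 (vcons Nat 3 5 (vcons Nat 2 5 (vcons Nat 1 4 (vcons Nat 0 6 (vnil Nat)))))) (vnil (Vec Nat 5))) (vnil (Vec (Vec Nat 5) 1))
inferred type:
  Vec (Vec (Vec Nat 5) 1) 1
reduction steps (normal order): 3
term was already normal: no
first redex: a beta-redex


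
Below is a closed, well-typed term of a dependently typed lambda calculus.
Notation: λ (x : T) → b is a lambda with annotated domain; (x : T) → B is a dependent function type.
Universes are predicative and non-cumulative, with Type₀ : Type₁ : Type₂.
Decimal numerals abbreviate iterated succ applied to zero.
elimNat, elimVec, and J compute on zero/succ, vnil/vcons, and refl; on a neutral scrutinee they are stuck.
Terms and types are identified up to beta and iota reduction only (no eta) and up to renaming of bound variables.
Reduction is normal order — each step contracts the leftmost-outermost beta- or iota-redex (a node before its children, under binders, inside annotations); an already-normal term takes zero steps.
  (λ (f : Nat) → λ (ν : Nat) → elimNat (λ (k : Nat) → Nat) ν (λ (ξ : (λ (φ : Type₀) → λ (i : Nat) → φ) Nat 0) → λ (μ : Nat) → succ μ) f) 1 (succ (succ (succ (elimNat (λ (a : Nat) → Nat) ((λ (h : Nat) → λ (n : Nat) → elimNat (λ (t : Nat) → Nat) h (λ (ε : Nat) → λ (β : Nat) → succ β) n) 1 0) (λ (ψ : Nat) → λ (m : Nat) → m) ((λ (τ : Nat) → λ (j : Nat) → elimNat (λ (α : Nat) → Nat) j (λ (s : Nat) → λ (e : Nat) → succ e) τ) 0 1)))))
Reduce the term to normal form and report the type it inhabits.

normal form:
  5
type:
  Nat


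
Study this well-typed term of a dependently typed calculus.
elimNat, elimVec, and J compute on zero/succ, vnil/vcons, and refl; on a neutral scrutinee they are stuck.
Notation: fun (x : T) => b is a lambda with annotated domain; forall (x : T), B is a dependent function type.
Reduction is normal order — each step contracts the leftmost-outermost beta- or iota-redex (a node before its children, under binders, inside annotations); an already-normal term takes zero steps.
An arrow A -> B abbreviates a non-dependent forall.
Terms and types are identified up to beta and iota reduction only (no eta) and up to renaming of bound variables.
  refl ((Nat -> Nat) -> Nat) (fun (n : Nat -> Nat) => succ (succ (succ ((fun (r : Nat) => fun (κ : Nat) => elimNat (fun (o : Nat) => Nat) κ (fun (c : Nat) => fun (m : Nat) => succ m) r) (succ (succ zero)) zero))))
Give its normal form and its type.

resulting normal form:
  refl ((Nat -> Nat) -> Nat) (fun (n : Nat -> Nat) => succ (succ (succ (succ (succ zero)))))
inferred type:
  Eq ((Nat -> Nat) -> Nat) (fun (n : Nat -> Nat) => succ (succ (succ (succ (succ zero))))) (fun (r : Nat -> Nat) => succ (succ (succ (succ (succ zero)))))


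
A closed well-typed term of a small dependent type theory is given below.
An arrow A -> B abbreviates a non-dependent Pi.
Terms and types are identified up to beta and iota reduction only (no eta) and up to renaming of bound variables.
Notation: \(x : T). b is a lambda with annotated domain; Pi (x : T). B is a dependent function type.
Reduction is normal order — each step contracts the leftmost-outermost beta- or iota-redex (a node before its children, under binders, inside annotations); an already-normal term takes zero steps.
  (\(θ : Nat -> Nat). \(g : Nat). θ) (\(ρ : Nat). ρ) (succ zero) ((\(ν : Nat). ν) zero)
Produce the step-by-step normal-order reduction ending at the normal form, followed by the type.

normal-order reduction:
  (\(θ : Nat -> Nat). \(g : Nat). θ) (\(ρ : Nat). ρ) (succ zero) ((\(ν : Nat). ν) zero)
  ~> (\(θ : Nat). \(g : Nat). g) (succ zero) ((\(ρ : Nat). ρ) zero)
  ~> (\(θ : Nat). θ) ((\(g : Nat). g) zero)
  ~> (\(θ : Nat). θ) zero
  ~> zero
type:
  Nat


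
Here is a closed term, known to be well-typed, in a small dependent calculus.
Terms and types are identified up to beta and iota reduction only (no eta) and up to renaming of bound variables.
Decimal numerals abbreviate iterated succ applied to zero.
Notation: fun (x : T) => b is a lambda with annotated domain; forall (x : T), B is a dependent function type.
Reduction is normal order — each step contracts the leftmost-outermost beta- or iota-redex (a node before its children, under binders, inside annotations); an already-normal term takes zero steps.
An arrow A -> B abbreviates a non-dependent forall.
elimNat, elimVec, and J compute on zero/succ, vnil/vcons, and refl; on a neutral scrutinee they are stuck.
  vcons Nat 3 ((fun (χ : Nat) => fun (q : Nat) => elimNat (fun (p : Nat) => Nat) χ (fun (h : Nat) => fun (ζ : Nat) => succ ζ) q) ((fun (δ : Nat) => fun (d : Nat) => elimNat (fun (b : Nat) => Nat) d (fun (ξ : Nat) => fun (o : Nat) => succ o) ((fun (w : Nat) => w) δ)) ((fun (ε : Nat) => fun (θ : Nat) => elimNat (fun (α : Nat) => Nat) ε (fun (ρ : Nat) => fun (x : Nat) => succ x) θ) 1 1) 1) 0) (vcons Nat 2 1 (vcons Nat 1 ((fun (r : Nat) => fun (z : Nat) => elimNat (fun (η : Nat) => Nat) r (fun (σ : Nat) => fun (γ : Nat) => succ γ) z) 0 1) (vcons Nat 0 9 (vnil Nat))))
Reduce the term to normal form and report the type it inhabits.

normal form:
  vcons Nat 3 3 (vcons Nat 2 1 (vcons Nat 1 1 (vcons Nat 0 9 (vnil Nat))))
type:
  Vec Nat 4


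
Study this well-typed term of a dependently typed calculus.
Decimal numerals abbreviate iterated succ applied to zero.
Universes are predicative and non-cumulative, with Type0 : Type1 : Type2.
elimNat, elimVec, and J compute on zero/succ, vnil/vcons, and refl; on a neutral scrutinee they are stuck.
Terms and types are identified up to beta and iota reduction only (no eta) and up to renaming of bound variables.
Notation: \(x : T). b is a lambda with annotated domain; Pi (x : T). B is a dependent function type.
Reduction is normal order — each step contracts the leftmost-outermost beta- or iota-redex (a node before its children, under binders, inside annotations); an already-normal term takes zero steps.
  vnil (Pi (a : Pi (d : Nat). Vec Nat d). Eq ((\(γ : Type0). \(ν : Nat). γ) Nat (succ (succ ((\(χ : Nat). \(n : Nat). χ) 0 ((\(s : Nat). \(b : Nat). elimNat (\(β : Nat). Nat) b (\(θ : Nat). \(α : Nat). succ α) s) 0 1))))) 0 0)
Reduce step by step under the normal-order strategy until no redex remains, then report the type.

reduction (normal order):
  vnil (Pi (a : Pi (d : Nat). Vec Nat d). Eq ((\(γ : Type0). \(ν : Nat). γ) Nat (succ (succ ((\(χ : Nat). \(n : Nat). χ) 0 ((\(s : Nat). \(b : Nat). elimNat (\(β : Nat). Nat) b (\(θ : Nat). \(α : Nat). succ α) s) 0 1))))) 0 0)
  ~> vnil (Pi (a : Pi (d : Nat). Vec Nat d). Eq ((\(γ : Nat). Nat) (succ (succ ((\(ν : Nat). \(χ : Nat). ν) 0 ((\(n : Nat). \(s : Nat). elimNat (\(b : Nat). Nat) s (\(β : Nat). \(θ : Nat). succ θ) n) 0 1))))) 0 0)
  ~> vnil (Pi (a : Pi (d : Nat). Vec Nat d). Eq Nat 0 0)
type:
  Vec (Pi (a : Pi (d : Nat). Vec Nat d). Eq Nat 0 0) 0


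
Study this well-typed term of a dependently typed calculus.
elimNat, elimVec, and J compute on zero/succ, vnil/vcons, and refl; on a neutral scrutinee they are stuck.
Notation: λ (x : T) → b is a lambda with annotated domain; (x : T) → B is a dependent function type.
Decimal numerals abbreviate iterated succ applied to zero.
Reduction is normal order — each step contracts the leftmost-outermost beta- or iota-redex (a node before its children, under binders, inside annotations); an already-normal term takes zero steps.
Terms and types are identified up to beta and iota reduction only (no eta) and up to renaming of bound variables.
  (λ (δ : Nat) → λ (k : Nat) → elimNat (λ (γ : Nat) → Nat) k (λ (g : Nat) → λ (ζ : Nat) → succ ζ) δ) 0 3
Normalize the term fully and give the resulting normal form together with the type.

normal form:
  3
type:
  Nat


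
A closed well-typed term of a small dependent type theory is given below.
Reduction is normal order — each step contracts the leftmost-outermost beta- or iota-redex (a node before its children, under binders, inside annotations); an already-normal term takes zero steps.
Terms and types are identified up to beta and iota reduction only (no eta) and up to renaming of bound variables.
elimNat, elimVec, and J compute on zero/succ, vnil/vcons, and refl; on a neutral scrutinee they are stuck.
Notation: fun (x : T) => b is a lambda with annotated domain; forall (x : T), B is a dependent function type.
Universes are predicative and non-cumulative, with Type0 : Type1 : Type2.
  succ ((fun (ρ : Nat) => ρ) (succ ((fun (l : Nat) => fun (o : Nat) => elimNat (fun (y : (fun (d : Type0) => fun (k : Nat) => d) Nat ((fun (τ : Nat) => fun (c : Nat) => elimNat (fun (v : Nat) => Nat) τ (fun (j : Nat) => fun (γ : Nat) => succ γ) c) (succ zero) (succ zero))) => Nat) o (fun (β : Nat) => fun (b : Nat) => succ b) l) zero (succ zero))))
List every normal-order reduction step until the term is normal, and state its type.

normal-order reduction sequence:
  succ ((fun (ρ : Nat) => ρ) (succ ((fun (l : Nat) => fun (o : Nat) => elimNat (fun (y : (fun (d : Type0) => fun (k : Nat) => d) Nat ((fun (τ : Nat) => fun (c : Nat) => elimNat (fun (v : Nat) => Nat) τ (fun (j : Nat) => fun (γ : Nat) => succ γ) c) (succ zero) (succ zero))) => Nat) o (fun (β : Nat) => fun (b : Nat) => succ b) l) zero (succ zero))))
  ~> succ (succ ((fun (ρ : Nat) => fun (l : Nat) => elimNat (fun (o : (fun (y : Type0) => fun (d : Nat) => y) Nat ((fun (k : Nat) => fun (τ : Nat) => elimNat (fun (c : Nat) => Nat) k (fun (v : Nat) => fun (j : Nat) => succ j) τ) (succ zero) (succ zero))) => Nat) l (fun (γ : Nat) => fun (β : Nat) => succ β) ρ) zero (succ zero)))
  ~> succ (succ ((fun (ρ : Nat) => elimNat (fun (l : (fun (o : Type0) => fun (y : Nat) => o) Nat ((fun (d : Nat) => fun (k : Nat) => elimNat (fun (τ : Nat) => Nat) d (fun (c : Nat) => fun (v : Nat) => succ v) k) (succ zero) (succ zero))) => Nat) ρ (fun (j : Nat) => fun (γ : Nat) => succ γ) zero) (succ zero)))
  ~> succ (succ (elimNat (fun (ρ : (fun (l : Type0) => fun (o : Nat) => l) Nat ((fun (y : Nat) => fun (d : Nat) => elimNat (fun (k : Nat) => Nat) y (fun (τ : Nat) => fun (c : Nat) => succ c) d) (succ zero) (succ zero))) => Nat) (succ zero) (fun (v : Nat) => fun (j : Nat) => succ j) zero))
  ~> succ (succ (succ zero))
type:
  Nat


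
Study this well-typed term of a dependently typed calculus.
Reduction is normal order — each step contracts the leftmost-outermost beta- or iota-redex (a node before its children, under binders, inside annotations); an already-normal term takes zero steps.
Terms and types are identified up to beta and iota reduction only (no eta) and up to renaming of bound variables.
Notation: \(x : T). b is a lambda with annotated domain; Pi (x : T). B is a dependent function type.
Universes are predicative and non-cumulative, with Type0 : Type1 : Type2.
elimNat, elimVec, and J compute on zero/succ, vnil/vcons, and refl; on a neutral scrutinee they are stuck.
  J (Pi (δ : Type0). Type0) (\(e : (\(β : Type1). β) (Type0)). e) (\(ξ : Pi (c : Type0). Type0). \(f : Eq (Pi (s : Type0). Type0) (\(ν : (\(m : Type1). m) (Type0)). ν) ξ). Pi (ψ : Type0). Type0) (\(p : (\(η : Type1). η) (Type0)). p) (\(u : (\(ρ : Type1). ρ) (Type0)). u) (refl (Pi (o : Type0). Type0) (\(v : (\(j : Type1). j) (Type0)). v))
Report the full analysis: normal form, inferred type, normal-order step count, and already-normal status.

normal form:
  \(δ : Type0). δ
the term's type:
  Pi (δ : Type0). Type0
reduction steps (normal order): 2
started in normal form: no
first redex: a J iota-redex


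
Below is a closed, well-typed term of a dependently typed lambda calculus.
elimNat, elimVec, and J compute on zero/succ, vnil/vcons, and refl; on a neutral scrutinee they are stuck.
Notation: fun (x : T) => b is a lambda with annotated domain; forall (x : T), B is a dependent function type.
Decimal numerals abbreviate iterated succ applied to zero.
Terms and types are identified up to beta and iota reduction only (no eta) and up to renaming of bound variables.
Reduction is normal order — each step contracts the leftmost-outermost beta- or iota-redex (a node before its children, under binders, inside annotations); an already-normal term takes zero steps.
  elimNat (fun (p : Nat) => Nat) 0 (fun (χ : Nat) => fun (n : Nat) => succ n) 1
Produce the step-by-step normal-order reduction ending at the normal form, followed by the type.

normal-order reduction sequence:
  elimNat (fun (p : Nat) => Nat) 0 (fun (χ : Nat) => fun (n : Nat) => succ n) 1
  ~> (fun (p : Nat) => fun (χ : Nat) => succ χ) 0 (elimNat (fun (n : Nat) => Nat) 0 (fun (b : Nat) => fun (e : Nat) => succ e) 0)
  ~> (fun (p : Nat) => succ p) (elimNat (fun (χ : Nat) => Nat) 0 (fun (n : Nat) => fun (b : Nat) => succ b) 0)
  ~> succ (elimNat (fun (p : Nat) => Nat) 0 (fun (χ : Nat) => fun (n : Nat) => succ n) 0)
  ~> 1
inferred type:
  Nat


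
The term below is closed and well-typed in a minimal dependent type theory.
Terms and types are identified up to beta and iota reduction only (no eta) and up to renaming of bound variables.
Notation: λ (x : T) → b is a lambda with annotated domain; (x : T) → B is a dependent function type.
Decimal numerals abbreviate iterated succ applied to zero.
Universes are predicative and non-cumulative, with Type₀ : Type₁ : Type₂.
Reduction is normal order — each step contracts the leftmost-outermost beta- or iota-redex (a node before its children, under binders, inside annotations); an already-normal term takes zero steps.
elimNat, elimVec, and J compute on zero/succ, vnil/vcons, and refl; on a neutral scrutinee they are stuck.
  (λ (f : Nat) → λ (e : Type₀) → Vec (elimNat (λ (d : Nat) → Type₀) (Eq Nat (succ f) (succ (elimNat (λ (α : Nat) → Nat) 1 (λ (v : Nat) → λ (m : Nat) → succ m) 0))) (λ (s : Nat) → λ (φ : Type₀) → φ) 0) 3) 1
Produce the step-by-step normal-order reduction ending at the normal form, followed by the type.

reduction (normal order):
  (λ (f : Nat) → λ (e : Type₀) → Vec (elimNat (λ (d : Nat) → Type₀) (Eq Nat (succ f) (succ (elimNat (λ (α : Nat) → Nat) 1 (λ (v : Nat) → λ (m : Nat) → succ m) 0))) (λ (s : Nat) → λ (φ : Type₀) → φ) 0) 3) 1
  ~> λ (f : Type₀) → Vec (elimNat (λ (e : Nat) → Type₀) (Eq Nat 2 (succ (elimNat (λ (d : Nat) → Nat) 1 (λ (α : Nat) → λ (v : Nat) → succ v) 0))) (λ (m : Nat) → λ (s : Type₀) → s) 0) 3
  ~> λ (f : Type₀) → Vec (Eq Nat 2 (succ (elimNat (λ (e : Nat) → Nat) 1 (λ (d : Nat) → λ (α : Nat) → succ α) 0))) 3
  ~> λ (f : Type₀) → Vec (Eq Nat 2 2) 3
the term's type:
  (f : Type₀) → Type₀


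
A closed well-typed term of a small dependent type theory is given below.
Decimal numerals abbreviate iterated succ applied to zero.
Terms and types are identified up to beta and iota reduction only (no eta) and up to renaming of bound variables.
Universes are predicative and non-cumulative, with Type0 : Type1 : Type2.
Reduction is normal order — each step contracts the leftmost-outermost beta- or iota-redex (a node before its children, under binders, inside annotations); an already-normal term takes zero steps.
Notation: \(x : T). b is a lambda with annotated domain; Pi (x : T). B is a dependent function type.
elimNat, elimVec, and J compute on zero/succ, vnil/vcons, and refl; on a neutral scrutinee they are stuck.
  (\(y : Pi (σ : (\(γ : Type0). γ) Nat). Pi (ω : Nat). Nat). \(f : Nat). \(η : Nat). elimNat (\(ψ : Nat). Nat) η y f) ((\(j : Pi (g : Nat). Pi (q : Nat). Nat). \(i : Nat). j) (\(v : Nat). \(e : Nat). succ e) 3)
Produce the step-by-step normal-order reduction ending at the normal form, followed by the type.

normal-order reduction:
  (\(y : Pi (σ : (\(γ : Type0). γ) Nat). Pi (ω : Nat). Nat). \(f : Nat). \(η : Nat). elimNat (\(ψ : Nat). Nat) η y f) ((\(j : Pi (g : Nat). Pi (q : Nat). Nat). \(i : Nat). j) (\(v : Nat). \(e : Nat). succ e) 3)
  ~> \(y : Nat). \(σ : Nat). elimNat (\(γ : Nat). Nat) σ ((\(ω : Pi (f : Nat). Pi (η : Nat). Nat). \(ψ : Nat). ω) (\(j : Nat). \(g : Nat). succ g) 3) y
  ~> \(y : Nat). \(σ : Nat). elimNat (\(γ : Nat). Nat) σ ((\(ω : Nat). \(f : Nat). \(η : Nat). succ η) 3) y
  ~> \(y : Nat). \(σ : Nat). elimNat (\(γ : Nat). Nat) σ (\(ω : Nat). \(f : Nat). succ f) y
type:
  Pi (y : Nat). Pi (σ : Nat). Nat


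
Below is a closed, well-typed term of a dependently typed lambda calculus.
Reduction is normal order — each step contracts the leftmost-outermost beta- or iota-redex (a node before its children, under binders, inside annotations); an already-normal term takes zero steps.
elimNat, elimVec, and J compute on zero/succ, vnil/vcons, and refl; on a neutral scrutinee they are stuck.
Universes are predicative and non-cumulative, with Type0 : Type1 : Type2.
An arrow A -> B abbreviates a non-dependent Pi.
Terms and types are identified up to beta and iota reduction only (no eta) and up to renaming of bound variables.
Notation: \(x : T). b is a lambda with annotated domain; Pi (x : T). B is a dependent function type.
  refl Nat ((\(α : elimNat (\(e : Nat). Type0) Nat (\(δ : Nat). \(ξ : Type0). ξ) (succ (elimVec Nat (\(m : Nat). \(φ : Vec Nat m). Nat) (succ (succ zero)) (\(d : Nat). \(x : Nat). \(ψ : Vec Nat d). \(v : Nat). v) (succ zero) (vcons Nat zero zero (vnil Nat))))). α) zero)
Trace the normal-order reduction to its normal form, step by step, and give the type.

normal-order reduction:
  refl Nat ((\(α : elimNat (\(e : Nat). Type0) Nat (\(δ : Nat). \(ξ : Type0). ξ) (succ (elimVec Nat (\(m : Nat). \(φ : Vec Nat m). Nat) (succ (succ zero)) (\(d : Nat). \(x : Nat). \(ψ : Vec Nat d). \(v : Nat). v) (succ zero) (vcons Nat zero zero (vnil Nat))))). α) zero)
  ~> refl Nat zero
the term's type:
  Eq Nat zero zero


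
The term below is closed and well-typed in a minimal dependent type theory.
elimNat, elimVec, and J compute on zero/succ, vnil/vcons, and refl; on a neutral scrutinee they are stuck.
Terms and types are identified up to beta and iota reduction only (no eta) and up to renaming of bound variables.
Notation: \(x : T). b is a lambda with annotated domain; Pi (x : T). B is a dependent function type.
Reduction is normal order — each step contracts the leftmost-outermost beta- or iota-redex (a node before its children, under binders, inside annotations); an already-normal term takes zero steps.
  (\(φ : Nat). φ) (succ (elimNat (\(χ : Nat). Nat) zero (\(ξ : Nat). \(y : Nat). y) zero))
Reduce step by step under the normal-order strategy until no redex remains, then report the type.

normal-order reduction sequence:
  (\(φ : Nat). φ) (succ (elimNat (\(χ : Nat). Nat) zero (\(ξ : Nat). \(y : Nat). y) zero))
  ~> succ (elimNat (\(φ : Nat). Nat) zero (\(χ : Nat). \(ξ : Nat). ξ) zero)
  ~> succ zero
type:
  Nat


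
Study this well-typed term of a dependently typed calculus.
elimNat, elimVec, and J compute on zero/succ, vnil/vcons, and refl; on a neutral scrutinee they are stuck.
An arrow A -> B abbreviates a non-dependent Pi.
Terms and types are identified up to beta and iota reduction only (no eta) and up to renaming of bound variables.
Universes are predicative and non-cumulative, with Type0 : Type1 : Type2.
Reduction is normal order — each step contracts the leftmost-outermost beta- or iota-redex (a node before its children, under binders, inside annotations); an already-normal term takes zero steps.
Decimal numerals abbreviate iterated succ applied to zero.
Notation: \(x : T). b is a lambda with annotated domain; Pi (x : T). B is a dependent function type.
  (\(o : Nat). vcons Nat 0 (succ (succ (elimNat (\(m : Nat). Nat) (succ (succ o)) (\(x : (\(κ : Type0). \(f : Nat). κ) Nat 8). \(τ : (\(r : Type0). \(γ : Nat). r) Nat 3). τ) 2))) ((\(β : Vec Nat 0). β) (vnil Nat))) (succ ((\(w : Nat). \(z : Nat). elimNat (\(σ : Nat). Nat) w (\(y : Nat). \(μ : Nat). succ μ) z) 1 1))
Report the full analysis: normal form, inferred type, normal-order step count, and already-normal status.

resulting normal form:
  vcons Nat 0 7 (vnil Nat)
inferred type:
  Vec Nat 1
normal-order step count: 15
term was already normal: no
first redex: a beta-redex


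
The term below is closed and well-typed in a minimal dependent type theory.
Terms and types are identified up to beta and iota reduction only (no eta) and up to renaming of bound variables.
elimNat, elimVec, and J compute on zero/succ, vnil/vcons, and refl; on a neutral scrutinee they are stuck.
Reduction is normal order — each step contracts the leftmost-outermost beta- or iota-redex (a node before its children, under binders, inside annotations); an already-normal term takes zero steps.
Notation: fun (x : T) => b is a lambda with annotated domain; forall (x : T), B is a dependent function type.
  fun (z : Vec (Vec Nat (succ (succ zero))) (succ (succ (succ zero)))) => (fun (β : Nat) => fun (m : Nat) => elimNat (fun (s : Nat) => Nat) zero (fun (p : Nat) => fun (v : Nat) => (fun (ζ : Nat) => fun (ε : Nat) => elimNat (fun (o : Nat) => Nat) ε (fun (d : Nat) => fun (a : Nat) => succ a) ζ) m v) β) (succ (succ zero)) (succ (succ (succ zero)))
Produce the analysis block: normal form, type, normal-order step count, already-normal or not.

normal form:
  fun (z : Vec (Vec Nat (succ (succ zero))) (succ (succ (succ zero)))) => succ (succ (succ (succ (succ (succ zero)))))
inferred type:
  forall (z : Vec (Vec Nat (succ (succ zero))) (succ (succ (succ zero)))), Nat
normal-order step count: 33
term was already normal: no
first contracted redex: a beta-redex


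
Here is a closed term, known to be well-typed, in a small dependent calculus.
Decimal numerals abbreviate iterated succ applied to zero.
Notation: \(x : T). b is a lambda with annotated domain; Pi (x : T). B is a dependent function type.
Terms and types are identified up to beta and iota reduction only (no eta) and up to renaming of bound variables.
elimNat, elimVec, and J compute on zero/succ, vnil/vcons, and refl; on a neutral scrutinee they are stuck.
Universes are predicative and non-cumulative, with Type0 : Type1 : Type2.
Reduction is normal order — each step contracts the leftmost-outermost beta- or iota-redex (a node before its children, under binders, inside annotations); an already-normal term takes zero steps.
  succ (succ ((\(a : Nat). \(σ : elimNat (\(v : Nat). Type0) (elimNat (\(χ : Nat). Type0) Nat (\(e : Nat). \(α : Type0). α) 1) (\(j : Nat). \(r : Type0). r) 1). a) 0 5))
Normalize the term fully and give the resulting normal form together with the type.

normal form:
  2
inferred type:
  Nat


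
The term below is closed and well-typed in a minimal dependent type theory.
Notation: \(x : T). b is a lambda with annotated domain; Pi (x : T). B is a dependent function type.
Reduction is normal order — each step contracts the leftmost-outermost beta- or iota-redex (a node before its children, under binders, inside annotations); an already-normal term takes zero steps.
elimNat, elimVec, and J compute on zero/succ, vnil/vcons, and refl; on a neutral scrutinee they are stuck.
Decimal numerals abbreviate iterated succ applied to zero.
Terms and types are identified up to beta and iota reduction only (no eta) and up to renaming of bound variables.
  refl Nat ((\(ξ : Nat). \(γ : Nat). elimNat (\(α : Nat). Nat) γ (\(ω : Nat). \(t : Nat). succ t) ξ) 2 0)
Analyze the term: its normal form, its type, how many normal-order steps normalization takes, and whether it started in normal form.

normal form:
  refl Nat 2
type:
  Eq Nat 2 2
normal-order step count: 9
started in normal form: no
first contracted redex: a beta-redex


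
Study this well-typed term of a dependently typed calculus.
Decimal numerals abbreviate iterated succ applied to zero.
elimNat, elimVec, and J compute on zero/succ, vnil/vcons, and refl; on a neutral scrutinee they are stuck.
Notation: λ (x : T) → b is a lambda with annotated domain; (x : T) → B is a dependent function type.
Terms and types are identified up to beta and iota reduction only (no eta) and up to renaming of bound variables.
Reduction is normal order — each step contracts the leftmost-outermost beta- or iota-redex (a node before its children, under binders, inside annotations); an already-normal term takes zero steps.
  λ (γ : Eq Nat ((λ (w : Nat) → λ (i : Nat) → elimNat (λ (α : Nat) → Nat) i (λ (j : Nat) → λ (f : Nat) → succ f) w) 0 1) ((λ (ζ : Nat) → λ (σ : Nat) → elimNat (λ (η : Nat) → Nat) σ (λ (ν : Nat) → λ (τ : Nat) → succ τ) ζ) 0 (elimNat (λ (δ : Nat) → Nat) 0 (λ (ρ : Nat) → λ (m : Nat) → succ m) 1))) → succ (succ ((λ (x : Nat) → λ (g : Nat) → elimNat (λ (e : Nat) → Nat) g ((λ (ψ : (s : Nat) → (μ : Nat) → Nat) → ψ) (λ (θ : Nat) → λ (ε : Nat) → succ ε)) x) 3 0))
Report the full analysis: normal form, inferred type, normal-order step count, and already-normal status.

resulting normal form:
  λ (γ : Eq Nat 1 1) → 5
the term's type:
  (γ : Eq Nat 1 1) → Nat
normal-order step count: 25
already normal: no
first contracted redex: a beta-redex


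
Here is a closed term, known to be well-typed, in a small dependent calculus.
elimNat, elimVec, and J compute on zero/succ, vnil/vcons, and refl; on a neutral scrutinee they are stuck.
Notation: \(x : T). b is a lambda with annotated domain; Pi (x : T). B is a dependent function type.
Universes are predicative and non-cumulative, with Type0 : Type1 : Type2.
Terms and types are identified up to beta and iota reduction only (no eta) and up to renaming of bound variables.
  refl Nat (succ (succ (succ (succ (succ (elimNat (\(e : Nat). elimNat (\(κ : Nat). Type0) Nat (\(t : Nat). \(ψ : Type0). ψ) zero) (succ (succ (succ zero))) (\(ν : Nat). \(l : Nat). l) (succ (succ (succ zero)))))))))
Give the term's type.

type:
  Eq Nat (succ (succ (succ (succ (succ (succ (succ (succ zero)))))))) (succ (succ (succ (succ (succ (succ (succ (succ zero))))))))


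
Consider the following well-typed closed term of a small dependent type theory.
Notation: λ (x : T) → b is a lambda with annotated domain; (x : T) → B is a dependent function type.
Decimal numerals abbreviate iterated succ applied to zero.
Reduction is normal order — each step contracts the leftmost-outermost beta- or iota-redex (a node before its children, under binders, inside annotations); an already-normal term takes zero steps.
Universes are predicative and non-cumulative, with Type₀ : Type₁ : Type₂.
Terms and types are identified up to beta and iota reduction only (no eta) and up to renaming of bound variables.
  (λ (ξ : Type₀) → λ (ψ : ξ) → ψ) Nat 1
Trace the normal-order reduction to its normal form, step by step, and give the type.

normal-order reduction:
  (λ (ξ : Type₀) → λ (ψ : ξ) → ψ) Nat 1
  ~> (λ (ξ : Nat) → ξ) 1
  ~> 1
inferred type:
  Nat


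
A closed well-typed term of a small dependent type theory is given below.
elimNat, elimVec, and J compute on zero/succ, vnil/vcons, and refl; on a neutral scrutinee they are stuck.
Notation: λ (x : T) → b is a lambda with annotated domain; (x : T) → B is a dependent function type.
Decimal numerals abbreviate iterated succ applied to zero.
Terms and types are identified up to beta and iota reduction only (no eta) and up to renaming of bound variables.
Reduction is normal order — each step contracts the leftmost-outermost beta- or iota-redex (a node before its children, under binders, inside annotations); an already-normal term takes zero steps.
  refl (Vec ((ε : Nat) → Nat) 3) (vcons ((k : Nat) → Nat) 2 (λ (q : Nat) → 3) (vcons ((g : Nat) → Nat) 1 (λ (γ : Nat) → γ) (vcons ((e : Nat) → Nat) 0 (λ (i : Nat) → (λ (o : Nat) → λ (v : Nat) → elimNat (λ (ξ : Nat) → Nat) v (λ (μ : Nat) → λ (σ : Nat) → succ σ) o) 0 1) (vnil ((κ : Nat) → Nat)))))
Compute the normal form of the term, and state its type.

resulting normal form:
  refl (Vec ((ε : Nat) → Nat) 3) (vcons ((k : Nat) → Nat) 2 (λ (q : Nat) → 3) (vcons ((g : Nat) → Nat) 1 (λ (γ : Nat) → γ) (vcons ((e : Nat) → Nat) 0 (λ (i : Nat) → 1) (vnil ((o : Nat) → Nat)))))
inferred type:
  Eq (Vec ((ε : Nat) → Nat) 3) (vcons ((k : Nat) → Nat) 2 (λ (q : Nat) → 3) (vcons ((g : Nat) → Nat) 1 (λ (γ : Nat) → γ) (vcons ((e : Nat) → Nat) 0 (λ (i : Nat) → 1) (vnil ((o : Nat) → Nat))))) (vcons ((v : Nat) → Nat) 2 (λ (ξ : Nat) → 3) (vcons ((μ : Nat) → Nat) 1 (λ (σ : Nat) → σ) (vcons ((κ : Nat) → Nat) 0 (λ (z : Nat) → 1) (vnil ((ν : Nat) → Nat)))))


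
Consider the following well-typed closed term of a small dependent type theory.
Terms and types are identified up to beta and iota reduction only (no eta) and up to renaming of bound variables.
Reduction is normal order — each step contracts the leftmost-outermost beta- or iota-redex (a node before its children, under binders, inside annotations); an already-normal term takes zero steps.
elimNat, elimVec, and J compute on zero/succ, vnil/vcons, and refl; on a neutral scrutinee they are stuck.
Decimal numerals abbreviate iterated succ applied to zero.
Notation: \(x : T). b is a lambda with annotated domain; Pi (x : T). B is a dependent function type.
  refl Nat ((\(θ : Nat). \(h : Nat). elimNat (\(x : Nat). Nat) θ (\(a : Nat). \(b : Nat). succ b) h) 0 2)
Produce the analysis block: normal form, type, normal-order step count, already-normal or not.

resulting normal form:
  refl Nat 2
type:
  Eq Nat 2 2
steps to reach normal form (normal order): 9
already normal: no
first redex: a beta-redex


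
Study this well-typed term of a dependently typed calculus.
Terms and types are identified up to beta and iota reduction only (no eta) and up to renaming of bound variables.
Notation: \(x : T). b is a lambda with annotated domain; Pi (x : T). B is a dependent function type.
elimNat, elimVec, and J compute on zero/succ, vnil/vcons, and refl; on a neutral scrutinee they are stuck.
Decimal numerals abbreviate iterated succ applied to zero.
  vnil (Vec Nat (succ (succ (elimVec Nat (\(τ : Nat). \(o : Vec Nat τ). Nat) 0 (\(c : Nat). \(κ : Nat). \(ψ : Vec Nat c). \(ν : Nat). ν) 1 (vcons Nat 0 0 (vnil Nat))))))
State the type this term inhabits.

the term's type:
  Vec (Vec Nat 2) 0


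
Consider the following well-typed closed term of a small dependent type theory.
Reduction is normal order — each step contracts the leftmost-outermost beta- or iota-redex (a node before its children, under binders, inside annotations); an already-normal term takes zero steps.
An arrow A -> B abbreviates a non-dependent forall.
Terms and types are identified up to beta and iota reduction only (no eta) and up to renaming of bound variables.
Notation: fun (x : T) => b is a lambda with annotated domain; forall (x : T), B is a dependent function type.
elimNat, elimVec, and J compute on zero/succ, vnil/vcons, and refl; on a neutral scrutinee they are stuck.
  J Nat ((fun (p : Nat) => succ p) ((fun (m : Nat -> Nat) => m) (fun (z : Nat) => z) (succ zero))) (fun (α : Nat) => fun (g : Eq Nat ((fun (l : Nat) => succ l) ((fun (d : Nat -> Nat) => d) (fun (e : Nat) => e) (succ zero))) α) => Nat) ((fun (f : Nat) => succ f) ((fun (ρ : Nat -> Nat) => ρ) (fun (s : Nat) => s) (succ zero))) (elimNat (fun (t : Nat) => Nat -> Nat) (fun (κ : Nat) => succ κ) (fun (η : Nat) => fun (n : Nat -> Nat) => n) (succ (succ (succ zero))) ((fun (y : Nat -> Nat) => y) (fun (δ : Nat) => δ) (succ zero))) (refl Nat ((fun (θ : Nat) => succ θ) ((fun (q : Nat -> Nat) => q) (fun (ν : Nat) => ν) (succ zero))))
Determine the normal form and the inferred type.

resulting normal form:
  succ (succ zero)
the term's type:
  Nat


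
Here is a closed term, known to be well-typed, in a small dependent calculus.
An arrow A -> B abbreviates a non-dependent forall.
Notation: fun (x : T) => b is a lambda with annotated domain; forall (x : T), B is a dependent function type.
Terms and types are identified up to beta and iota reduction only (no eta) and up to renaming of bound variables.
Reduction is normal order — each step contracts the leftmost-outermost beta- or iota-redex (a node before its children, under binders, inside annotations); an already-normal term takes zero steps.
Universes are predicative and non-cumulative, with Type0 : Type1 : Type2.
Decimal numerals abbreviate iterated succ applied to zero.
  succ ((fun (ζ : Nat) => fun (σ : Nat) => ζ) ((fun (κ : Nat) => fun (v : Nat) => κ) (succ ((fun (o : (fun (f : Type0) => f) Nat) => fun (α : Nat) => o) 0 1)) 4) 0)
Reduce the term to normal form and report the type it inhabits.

resulting normal form:
  2
type:
  Nat


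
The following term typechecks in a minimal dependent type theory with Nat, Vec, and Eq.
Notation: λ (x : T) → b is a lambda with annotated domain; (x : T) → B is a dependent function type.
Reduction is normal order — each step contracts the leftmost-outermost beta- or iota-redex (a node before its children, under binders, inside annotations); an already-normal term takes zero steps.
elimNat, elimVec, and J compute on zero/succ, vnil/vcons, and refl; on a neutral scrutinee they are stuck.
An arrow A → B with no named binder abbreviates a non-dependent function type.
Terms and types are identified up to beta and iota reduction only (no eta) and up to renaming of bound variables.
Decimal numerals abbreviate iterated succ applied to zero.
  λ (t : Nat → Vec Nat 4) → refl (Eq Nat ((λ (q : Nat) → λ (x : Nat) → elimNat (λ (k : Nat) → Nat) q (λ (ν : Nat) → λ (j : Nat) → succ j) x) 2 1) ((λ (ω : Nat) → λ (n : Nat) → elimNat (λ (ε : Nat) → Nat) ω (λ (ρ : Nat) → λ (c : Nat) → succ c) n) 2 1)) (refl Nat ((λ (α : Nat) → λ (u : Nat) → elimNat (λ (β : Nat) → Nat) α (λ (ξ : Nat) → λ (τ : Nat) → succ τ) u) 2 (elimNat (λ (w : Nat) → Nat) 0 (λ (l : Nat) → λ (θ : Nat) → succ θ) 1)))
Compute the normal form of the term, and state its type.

resulting normal form:
  λ (t : Nat → Vec Nat 4) → refl (Eq Nat 3 3) (refl Nat 3)
type:
  (Nat → Vec Nat 4) → Eq (Eq Nat 3 3) (refl Nat 3) (refl Nat 3)
observation: 22 normal-order steps normalize the term, beginning with a beta-redex.


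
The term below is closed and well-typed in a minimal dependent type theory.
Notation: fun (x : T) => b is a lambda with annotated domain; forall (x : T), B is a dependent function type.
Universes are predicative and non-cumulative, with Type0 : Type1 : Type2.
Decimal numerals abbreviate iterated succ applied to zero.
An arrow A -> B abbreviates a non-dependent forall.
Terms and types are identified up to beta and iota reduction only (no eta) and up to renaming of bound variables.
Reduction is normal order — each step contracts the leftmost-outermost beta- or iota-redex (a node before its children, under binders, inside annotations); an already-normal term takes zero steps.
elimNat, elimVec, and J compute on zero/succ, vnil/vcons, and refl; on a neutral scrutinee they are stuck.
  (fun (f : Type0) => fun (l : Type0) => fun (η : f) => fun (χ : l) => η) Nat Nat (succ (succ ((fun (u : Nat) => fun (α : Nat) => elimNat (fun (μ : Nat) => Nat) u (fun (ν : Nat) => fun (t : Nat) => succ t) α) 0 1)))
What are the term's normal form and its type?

reduced normal form:
  fun (f : Nat) => 3
the term's type:
  Nat -> Nat


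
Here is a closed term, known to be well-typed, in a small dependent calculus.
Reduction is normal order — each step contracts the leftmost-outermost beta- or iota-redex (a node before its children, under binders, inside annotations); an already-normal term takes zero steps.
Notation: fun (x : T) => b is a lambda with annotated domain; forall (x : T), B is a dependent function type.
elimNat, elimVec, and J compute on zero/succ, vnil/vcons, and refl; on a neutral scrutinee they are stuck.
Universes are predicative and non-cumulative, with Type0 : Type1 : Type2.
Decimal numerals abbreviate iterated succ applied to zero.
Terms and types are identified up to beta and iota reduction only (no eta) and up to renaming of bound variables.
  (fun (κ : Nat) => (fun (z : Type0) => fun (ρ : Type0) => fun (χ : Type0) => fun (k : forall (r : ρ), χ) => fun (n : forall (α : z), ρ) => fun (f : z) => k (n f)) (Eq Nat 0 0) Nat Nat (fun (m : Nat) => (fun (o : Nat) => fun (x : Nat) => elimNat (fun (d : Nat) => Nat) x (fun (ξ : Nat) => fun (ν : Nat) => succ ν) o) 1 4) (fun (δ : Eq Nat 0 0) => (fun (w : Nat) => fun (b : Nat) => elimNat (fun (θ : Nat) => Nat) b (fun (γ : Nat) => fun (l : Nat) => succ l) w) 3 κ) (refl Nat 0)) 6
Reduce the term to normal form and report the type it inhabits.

reduced normal form:
  5
inferred type:
  Nat
observation: contracting a beta-redex first, the term normalizes in 14 steps.


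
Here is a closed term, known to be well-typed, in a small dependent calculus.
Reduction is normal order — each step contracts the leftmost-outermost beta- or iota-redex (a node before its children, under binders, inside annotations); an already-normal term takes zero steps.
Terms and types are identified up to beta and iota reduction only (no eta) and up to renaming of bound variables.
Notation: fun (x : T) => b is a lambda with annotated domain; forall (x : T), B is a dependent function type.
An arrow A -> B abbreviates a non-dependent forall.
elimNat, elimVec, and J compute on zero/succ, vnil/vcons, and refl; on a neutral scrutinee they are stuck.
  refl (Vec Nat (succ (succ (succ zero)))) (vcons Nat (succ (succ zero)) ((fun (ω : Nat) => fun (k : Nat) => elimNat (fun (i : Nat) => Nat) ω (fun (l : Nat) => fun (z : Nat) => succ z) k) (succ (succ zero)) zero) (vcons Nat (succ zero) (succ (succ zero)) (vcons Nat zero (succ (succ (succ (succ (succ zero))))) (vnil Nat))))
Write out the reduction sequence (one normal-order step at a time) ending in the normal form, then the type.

normal-order reduction:
  refl (Vec Nat (succ (succ (succ zero)))) (vcons Nat (succ (succ zero)) ((fun (ω : Nat) => fun (k : Nat) => elimNat (fun (i : Nat) => Nat) ω (fun (l : Nat) => fun (z : Nat) => succ z) k) (succ (succ zero)) zero) (vcons Nat (succ zero) (succ (succ zero)) (vcons Nat zero (succ (succ (succ (succ (succ zero))))) (vnil Nat))))
  ~> refl (Vec Nat (succ (succ (succ zero)))) (vcons Nat (succ (succ zero)) ((fun (ω : Nat) => elimNat (fun (k : Nat) => Nat) (succ (succ zero)) (fun (i : Nat) => fun (l : Nat) => succ l) ω) zero) (vcons Nat (succ zero) (succ (succ zero)) (vcons Nat zero (succ (succ (succ (succ (succ zero))))) (vnil Nat))))
  ~> refl (Vec Nat (succ (succ (succ zero)))) (vcons Nat (succ (succ zero)) (elimNat (fun (ω : Nat) => Nat) (succ (succ zero)) (fun (k : Nat) => fun (i : Nat) => succ i) zero) (vcons Nat (succ zero) (succ (succ zero)) (vcons Nat zero (succ (succ (succ (succ (succ zero))))) (vnil Nat))))
  ~> refl (Vec Nat (succ (succ (succ zero)))) (vcons Nat (succ (succ zero)) (succ (succ zero)) (vcons Nat (succ zero) (succ (succ zero)) (vcons Nat zero (succ (succ (succ (succ (succ zero))))) (vnil Nat))))
type:
  Eq (Vec Nat (succ (succ (succ zero)))) (vcons Nat (succ (succ zero)) (succ (succ zero)) (vcons Nat (succ zero) (succ (succ zero)) (vcons Nat zero (succ (succ (succ (succ (succ zero))))) (vnil Nat)))) (vcons Nat (succ (succ zero)) (succ (succ zero)) (vcons Nat (succ zero) (succ (succ zero)) (vcons Nat zero (succ (succ (succ (succ (succ zero))))) (vnil Nat))))
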